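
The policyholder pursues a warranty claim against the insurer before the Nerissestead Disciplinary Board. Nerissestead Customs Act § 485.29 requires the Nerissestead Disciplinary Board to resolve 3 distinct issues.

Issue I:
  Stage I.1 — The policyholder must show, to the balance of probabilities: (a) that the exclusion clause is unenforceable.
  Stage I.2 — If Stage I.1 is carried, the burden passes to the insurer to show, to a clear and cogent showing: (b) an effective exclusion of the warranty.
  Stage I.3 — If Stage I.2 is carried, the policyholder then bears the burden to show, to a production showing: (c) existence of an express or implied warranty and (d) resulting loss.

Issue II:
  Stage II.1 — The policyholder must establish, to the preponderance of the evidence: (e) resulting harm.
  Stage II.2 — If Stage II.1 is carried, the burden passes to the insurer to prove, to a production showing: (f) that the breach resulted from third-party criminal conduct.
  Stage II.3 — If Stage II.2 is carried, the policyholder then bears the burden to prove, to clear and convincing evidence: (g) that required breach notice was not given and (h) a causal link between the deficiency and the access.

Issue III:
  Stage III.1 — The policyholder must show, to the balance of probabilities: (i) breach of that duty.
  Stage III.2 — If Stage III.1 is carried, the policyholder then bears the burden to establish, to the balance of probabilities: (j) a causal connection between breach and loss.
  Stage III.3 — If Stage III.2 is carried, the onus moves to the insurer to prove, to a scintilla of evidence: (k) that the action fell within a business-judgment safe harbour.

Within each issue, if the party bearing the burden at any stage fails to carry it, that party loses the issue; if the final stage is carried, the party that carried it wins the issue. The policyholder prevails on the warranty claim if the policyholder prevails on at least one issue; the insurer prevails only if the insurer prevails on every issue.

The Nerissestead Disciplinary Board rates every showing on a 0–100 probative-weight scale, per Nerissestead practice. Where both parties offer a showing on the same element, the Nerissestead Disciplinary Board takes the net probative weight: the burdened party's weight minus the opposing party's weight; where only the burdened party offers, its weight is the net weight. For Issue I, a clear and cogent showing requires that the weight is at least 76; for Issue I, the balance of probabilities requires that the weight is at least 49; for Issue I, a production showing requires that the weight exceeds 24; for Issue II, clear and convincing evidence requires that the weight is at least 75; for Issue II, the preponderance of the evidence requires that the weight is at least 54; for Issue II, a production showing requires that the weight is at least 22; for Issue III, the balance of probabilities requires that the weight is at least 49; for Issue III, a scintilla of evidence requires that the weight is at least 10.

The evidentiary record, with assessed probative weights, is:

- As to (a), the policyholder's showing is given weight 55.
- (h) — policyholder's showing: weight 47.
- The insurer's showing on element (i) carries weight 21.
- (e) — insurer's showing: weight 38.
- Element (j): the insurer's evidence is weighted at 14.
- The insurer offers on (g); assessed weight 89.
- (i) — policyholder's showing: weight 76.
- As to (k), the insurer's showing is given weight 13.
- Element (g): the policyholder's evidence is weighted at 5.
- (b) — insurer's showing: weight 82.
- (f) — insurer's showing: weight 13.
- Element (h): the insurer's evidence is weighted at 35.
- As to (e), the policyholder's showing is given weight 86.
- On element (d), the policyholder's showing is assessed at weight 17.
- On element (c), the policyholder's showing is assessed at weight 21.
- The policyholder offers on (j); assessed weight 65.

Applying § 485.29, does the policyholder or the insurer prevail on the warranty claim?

insurer

— Issue I —
At Stage I.1 the policyholder must meet the balance of probabilities (weight is at least 49): on (a) the weight is 55, which does reach 49, so (a) meets the standard.
  The policyholder carries Stage I.1; the insurer now bears the burden.
At Stage I.2 the insurer must meet a clear and cogent showing (weight is at least 76): on (b) the weight is 82, ≥ 76, so (b) meets the standard.
  Stage I.2 carried; the burden shifts to the policyholder.
At Stage I.3 the policyholder must meet a production showing (weight exceeds 24): on (c) the weight is 21, ≤ 24, so (c) does not meet the standard; on (d) the weight is 17, which does not exceed 24, so (d) does not meet the standard.
  Not every element is met, so the policyholder fails to carry Stage I.3.
The insurer prevails on this issue.
— Issue II —
Stage II.1 — burden on policyholder; standard: the preponderance of the evidence (weight is at least 54).
    (e): 86 − 38 = 48 < 54 [not met]
  The policyholder does not carry Stage II.1.
The insurer prevails on this issue.
— Issue III —
Stage III.1 (policyholder, the balance of probabilities, weight is at least 49): (i) net 76−21=55 ≥ 49 — meets.
  All elements met. The policyholder retains the burden for Stage III.2.
Stage III.2 (policyholder, the balance of probabilities, weight is at least 49): (j) net 65−14=51 ≥ 49 — meets.
  Stage III.2 is satisfied; the onus moves to the insurer.
Stage III.3 (insurer, a scintilla of evidence, weight is at least 10): (k) 13 ≥ 10 — meets.
  The insurer carries the last stage.
With every stage satisfied, the insurer prevails on this issue.
Per-issue: Issue I → insurer; Issue II → insurer; Issue III → insurer. The policyholder must prevail on at least one issue; overall, the insurer prevails.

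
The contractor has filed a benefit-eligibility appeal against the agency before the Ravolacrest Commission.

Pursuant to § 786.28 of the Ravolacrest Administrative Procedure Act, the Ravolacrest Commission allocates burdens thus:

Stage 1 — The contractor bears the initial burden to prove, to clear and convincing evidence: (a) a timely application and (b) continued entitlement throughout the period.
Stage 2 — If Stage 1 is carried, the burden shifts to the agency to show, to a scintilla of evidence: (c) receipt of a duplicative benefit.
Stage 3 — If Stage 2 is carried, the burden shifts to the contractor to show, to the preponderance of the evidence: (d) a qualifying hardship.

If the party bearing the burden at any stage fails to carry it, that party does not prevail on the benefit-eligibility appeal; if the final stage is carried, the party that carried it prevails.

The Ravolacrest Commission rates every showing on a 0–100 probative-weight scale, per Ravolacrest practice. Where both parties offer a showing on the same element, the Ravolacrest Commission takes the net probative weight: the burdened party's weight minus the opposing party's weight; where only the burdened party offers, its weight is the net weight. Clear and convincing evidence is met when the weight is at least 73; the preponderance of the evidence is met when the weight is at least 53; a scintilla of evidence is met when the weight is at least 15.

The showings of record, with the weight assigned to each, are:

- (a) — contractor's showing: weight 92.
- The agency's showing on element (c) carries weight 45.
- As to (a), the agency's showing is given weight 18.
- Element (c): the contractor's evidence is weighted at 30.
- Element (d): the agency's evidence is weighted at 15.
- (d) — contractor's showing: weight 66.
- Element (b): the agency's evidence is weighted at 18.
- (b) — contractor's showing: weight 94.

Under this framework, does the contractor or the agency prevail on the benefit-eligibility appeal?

agency

At Stage 1 the contractor must meet clear and convincing evidence (weight is at least 73): on (a) the weight is 92 less the opposing 18 gives net 74, which does reach 73, so (a) meets the standard; on (b) the weight is 94 less the opposing 18 gives net 76, which does reach 73, so (b) meets the standard.
  Stage 1 carried; the burden shifts to the agency.
At Stage 2 the agency must meet a scintilla of evidence (weight is at least 15): on (c) the weight is 45 less the opposing 30 gives net 15, which does reach 15, so (c) meets the standard.
  Stage 2 is satisfied; the onus moves to the contractor.
At Stage 3 the contractor must meet the preponderance of the evidence (weight is at least 53): on (d) the weight is 66 less the opposing 15 gives net 51, which does not reach 53, so (d) does not meet the standard.
  Not every element is met, so the contractor fails to carry Stage 3.
So the agency prevails.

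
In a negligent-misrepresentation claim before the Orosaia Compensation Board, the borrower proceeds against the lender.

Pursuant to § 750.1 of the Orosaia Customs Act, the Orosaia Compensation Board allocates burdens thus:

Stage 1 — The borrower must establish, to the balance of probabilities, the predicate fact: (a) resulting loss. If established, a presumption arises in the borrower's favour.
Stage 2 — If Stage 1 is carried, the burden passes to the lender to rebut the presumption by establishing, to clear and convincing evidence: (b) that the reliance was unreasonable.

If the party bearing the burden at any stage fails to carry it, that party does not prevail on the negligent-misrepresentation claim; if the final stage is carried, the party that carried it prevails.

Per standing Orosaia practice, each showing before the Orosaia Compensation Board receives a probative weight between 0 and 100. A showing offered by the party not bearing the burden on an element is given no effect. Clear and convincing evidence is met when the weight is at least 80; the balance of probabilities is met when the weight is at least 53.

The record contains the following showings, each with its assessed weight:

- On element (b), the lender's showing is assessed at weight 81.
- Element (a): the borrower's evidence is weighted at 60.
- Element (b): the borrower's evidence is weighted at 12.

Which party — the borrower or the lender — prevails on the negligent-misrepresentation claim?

Stage 1 — burden on borrower; standard: the balance of probabilities (weight is at least 53).
    (a): 60 ≥ 53 [met]
  Stage 1 carried; the burden shifts to the lender.
Stage 2 — burden on lender; standard: clear and convincing evidence (weight is at least 80).
    (b): 81 (borrower's 12 disregarded) ≥ 80 [met]
  Stage 2 carried; the final stage is satisfied.
Every stage carried; the lender prevails.

lender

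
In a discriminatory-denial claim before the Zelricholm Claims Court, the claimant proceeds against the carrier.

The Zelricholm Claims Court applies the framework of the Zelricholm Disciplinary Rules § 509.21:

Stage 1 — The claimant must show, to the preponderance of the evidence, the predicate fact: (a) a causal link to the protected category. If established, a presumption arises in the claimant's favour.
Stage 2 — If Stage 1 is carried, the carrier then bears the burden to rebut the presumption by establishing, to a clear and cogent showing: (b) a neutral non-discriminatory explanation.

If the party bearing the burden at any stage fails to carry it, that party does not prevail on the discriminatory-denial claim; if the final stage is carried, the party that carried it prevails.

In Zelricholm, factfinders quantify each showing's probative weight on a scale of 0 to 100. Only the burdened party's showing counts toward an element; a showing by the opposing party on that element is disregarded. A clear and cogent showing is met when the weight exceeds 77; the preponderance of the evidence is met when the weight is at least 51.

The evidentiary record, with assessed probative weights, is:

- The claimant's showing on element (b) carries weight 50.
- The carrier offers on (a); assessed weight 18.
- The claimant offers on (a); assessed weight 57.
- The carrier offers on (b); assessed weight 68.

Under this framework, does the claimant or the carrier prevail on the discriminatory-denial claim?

Stage 1 (claimant, the preponderance of the evidence, weight is at least 51): (a) 57 (carrier's 18 disregarded) ≥ 51 — meets.
  All elements met. The burden passes to the carrier.
Stage 2 (carrier, a clear and cogent showing, weight exceeds 77): (b) 68 (claimant's 50 disregarded) ≤ 77 — fails.
  Not every element is met, so the carrier fails to carry Stage 2.
So the claimant prevails.

claimant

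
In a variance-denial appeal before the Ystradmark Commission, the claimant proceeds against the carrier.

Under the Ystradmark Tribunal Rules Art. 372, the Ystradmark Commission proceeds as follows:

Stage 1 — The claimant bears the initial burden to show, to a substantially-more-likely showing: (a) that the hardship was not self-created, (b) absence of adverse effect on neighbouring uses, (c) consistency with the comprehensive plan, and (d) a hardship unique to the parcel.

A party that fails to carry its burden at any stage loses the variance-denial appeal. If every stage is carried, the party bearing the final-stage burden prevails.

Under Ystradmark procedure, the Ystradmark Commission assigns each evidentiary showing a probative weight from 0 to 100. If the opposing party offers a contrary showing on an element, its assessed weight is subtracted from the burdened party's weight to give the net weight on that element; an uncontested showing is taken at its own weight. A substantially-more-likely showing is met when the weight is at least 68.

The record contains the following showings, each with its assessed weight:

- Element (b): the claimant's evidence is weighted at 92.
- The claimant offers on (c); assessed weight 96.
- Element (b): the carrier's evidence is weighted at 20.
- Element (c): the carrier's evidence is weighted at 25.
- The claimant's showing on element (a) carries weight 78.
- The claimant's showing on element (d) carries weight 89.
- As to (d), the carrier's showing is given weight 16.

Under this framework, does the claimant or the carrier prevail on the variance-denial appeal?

claimant

Stage 1 — burden on claimant; standard: a substantially-more-likely showing (weight is at least 68).
    (a): 78 ≥ 68 [met]
    (b): 92 − 20 = 72 ≥ 68 [met]
    (c): 96 − 25 = 71 ≥ 68 [met]
    (d): 89 − 16 = 73 ≥ 68 [met]
  All elements met at the final stage.
All stages carried — the claimant prevails.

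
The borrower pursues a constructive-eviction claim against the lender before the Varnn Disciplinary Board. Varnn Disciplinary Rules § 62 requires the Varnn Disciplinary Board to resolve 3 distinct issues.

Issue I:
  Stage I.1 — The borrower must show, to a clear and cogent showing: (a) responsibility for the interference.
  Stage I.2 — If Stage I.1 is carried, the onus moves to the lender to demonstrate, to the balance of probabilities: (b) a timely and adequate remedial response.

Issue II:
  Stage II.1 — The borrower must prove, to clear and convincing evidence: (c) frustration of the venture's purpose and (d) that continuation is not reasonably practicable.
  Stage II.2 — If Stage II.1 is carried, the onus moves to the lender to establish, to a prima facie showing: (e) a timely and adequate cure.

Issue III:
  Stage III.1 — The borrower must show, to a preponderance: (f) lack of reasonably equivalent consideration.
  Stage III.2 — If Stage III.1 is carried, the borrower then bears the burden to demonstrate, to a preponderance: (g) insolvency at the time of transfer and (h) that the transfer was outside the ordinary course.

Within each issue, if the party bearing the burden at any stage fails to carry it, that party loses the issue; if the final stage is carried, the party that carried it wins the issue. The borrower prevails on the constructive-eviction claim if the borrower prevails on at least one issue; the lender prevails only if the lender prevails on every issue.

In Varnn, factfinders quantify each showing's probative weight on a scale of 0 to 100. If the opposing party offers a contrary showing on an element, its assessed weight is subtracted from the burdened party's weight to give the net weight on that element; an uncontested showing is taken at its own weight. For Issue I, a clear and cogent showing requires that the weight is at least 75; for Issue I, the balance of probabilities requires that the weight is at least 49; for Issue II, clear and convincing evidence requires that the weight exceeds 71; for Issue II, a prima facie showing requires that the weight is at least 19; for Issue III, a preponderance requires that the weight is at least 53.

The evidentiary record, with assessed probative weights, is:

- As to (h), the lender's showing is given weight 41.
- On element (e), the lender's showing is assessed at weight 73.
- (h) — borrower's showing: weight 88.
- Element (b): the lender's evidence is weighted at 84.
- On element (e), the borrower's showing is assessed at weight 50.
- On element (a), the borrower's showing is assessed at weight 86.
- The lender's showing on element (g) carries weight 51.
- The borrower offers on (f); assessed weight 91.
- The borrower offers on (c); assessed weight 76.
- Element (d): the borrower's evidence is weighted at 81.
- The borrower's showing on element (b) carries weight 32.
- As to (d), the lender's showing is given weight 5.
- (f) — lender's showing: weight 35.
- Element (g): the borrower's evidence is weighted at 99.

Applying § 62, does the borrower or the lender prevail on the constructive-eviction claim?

lender

— Issue I —
Stage I.1 — burden on borrower; standard: a clear and cogent showing (weight is at least 75).
    (a): 86 ≥ 75 [met]
  The borrower carries Stage I.1; the lender now bears the burden.
Stage I.2 — burden on lender; standard: the balance of probabilities (weight is at least 49).
    (b): 84 − 32 = 52 ≥ 49 [met]
  Stage I.2 carried; the final stage is satisfied.
All stages carried — the lender prevails on this issue.
— Issue II —
Stage II.1 — burden on borrower; standard: clear and convincing evidence (weight exceeds 71).
    (c): 76 > 71 [met]
    (d): 81 − 5 = 76 > 71 [met]
  Stage II.1 is satisfied; the onus moves to the lender.
Stage II.2 — burden on lender; standard: a prima facie showing (weight is at least 19).
    (e): 73 − 50 = 23 ≥ 19 [met]
  All elements met at the final stage.
Every stage carried; the lender prevails on this issue.
— Issue III —
Stage III.1 (borrower, a preponderance, weight is at least 53): (f) net 91−35=56 ≥ 53 — meets.
  All elements met. The borrower retains the burden for Stage III.2.
Stage III.2 (borrower, a preponderance, weight is at least 53): (g) net 99−51=48 < 53 — fails; (h) net 88−41=47 < 53 — fails.
  Stage III.2 not carried; the borrower fails its burden.
So the lender prevails on this issue.
Per-issue: Issue I → lender; Issue II → lender; Issue III → lender. The borrower must prevail on at least one issue; overall, the lender prevails.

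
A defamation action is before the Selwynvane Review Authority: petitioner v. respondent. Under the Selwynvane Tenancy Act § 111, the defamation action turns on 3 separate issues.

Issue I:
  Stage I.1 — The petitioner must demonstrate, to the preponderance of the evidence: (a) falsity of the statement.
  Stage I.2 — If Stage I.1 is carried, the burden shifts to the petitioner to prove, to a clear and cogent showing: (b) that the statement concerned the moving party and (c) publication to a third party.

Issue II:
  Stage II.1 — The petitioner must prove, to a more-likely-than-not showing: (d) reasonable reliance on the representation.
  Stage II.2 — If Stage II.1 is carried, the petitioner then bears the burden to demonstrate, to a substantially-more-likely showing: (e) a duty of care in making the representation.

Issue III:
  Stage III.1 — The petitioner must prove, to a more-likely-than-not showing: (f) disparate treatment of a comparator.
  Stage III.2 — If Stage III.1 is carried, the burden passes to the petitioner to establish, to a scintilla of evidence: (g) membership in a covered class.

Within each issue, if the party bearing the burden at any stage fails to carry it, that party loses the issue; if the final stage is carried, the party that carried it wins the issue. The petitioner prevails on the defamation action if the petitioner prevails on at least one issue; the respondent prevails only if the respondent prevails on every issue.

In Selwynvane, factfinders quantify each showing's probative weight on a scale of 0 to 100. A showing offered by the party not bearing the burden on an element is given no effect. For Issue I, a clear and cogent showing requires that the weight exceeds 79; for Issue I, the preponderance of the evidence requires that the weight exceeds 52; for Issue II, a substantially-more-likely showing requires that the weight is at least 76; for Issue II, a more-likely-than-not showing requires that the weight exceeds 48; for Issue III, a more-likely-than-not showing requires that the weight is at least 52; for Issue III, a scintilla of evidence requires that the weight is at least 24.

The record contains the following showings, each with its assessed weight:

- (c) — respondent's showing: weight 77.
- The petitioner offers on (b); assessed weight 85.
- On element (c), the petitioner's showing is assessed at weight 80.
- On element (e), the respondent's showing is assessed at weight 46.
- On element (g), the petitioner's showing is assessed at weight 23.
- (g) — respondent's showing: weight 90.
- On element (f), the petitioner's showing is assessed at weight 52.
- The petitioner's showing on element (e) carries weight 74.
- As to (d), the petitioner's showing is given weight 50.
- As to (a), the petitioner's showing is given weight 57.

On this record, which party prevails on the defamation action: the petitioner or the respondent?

petitioner

— Issue I —
Stage I.1 (petitioner, the preponderance of the evidence, weight exceeds 52): (a) 57 > 52 — meets.
  Stage I.1 is satisfied; the petitioner continues to bear the burden.
Stage I.2 (petitioner, a clear and cogent showing, weight exceeds 79): (b) 85 > 79 — meets; (c) 80 (respondent's 77 disregarded) > 79 — meets.
  The petitioner carries the last stage.
With every stage satisfied, the petitioner prevails on this issue.
— Issue II —
Stage II.1 (petitioner, a more-likely-than-not showing, weight exceeds 48): (d) 50 > 48 — meets.
  Stage II.1 is satisfied; the petitioner continues to bear the burden.
Stage II.2 (petitioner, a substantially-more-likely showing, weight is at least 76): (e) 74 (respondent's 46 disregarded) < 76 — fails.
  Not every element is met, so the petitioner fails to carry Stage II.2.
The respondent prevails on this issue.
— Issue III —
Stage III.1 — burden on petitioner; standard: a more-likely-than-not showing (weight is at least 52).
    (f): 52 ≥ 52 [met]
  Stage III.1 is satisfied; the petitioner continues to bear the burden.
Stage III.2 — burden on petitioner; standard: a scintilla of evidence (weight is at least 24).
    (g): 23 (respondent's 90 disregarded) < 24 [not met]
  Not every element is met, so the petitioner fails to carry Stage III.2.
The respondent prevails on this issue.
Per-issue: Issue I → petitioner; Issue II → respondent; Issue III → respondent. The petitioner must prevail on at least one issue; overall, the petitioner prevails.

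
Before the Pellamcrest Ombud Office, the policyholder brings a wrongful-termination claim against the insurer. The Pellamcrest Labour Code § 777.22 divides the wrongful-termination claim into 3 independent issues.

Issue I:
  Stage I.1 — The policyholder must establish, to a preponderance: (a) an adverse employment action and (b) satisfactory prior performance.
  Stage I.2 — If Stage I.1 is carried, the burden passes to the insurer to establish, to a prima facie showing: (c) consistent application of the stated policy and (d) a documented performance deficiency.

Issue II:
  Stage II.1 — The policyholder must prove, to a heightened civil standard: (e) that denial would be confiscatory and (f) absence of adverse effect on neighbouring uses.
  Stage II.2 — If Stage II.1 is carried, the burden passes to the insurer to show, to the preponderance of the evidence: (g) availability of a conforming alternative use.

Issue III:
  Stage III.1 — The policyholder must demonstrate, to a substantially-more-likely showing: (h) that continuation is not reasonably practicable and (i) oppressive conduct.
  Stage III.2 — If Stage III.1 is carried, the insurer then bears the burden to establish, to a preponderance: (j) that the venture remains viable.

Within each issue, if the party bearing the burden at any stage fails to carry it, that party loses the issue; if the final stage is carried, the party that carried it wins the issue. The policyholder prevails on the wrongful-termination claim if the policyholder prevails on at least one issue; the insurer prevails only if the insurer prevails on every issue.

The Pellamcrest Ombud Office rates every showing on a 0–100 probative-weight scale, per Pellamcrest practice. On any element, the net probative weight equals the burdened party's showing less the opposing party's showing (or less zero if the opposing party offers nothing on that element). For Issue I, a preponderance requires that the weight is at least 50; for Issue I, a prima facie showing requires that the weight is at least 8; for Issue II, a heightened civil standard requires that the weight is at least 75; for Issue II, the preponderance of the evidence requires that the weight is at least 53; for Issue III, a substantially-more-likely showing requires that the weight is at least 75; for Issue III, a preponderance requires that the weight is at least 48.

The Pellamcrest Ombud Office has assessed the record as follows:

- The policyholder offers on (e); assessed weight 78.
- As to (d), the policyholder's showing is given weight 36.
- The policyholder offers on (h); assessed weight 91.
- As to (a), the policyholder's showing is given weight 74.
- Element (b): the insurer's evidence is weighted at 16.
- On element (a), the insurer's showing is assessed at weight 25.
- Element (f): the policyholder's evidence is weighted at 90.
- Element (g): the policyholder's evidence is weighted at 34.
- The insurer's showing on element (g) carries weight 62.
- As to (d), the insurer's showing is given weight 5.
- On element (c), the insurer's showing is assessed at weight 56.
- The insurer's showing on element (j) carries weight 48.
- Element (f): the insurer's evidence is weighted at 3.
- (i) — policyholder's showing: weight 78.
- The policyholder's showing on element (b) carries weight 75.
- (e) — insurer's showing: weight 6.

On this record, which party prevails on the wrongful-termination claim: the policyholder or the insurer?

— Issue I —
Stage I.1 — burden on policyholder; standard: a preponderance (weight is at least 50).
    (a): 74 − 25 = 49 < 50 [not met]
    (b): 75 − 16 = 59 ≥ 50 [met]
  Stage I.1 not carried; the policyholder fails its burden.
The insurer prevails on this issue.
— Issue II —
At Stage II.1 the policyholder must meet a heightened civil standard (weight is at least 75): on (e) the weight is 78 less the opposing 6 gives net 72, which does not reach 75, so (e) does not meet the standard; on (f) the weight is 90 less the opposing 3 gives net 87, which does reach 75, so (f) meets the standard.
  Stage II.1 not carried; the policyholder fails its burden.
So the insurer prevails on this issue.
— Issue III —
Stage III.1 — burden on policyholder; standard: a substantially-more-likely showing (weight is at least 75).
    (h): 91 ≥ 75 [met]
    (i): 78 ≥ 75 [met]
  Stage III.1 is satisfied; the onus moves to the insurer.
Stage III.2 — burden on insurer; standard: a preponderance (weight is at least 48).
    (j): 48 ≥ 48 [met]
  Stage III.2 carried; the final stage is satisfied.
Every stage carried; the insurer prevails on this issue.
Per-issue: Issue I → insurer; Issue II → insurer; Issue III → insurer. The policyholder must prevail on at least one issue; overall, the insurer prevails.

insurer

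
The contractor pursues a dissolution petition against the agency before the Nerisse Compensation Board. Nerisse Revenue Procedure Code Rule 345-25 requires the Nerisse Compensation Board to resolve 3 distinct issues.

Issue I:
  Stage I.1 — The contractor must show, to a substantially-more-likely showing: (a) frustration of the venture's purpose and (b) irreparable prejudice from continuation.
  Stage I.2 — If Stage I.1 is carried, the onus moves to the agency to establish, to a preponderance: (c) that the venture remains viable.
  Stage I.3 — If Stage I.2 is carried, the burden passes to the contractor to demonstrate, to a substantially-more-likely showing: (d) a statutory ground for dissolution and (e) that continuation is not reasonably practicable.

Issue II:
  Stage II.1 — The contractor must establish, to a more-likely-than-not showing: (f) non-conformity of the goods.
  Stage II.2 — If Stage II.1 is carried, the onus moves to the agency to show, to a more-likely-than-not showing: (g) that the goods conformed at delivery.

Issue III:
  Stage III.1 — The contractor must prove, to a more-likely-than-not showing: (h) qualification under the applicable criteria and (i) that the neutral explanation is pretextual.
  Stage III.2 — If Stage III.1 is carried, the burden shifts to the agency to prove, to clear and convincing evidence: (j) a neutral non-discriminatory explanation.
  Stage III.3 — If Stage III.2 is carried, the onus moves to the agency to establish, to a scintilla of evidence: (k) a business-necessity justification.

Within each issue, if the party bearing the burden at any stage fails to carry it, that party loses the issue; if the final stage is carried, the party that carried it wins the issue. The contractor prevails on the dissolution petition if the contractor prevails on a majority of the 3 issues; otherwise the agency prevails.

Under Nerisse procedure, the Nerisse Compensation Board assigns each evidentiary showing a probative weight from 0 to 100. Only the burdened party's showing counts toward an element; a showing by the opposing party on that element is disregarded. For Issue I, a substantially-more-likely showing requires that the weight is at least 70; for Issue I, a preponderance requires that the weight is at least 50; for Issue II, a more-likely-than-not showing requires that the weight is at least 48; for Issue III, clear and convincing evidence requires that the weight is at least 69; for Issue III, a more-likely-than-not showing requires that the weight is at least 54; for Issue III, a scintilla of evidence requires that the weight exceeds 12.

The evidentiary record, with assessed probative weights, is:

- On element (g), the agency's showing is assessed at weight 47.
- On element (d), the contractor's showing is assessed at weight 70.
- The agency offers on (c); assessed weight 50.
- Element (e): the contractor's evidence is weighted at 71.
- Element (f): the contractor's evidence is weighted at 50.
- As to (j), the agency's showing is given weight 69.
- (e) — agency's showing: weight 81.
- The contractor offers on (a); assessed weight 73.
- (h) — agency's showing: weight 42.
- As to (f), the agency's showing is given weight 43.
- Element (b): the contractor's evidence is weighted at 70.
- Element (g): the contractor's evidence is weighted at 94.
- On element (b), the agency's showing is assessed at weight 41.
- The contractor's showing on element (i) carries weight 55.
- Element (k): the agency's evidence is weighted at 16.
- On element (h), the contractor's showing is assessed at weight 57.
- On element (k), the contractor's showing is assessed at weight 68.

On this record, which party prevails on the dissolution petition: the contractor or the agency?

contractor

— Issue I —
At Stage I.1 the contractor must meet a substantially-more-likely showing (weight is at least 70): on (a) the weight is 73, ≥ 70, so (a) meets the standard; on (b) the weight is 70 (the agency's 41 is given no effect), ≥ 70, so (b) meets the standard.
  All elements met. The burden passes to the agency.
At Stage I.2 the agency must meet a preponderance (weight is at least 50): on (c) the weight is 50, which does reach 50, so (c) meets the standard.
  Stage I.2 carried; the burden shifts to the contractor.
At Stage I.3 the contractor must meet a substantially-more-likely showing (weight is at least 70): on (d) the weight is 70, which does reach 70, so (d) meets the standard; on (e) the weight is 71 (the agency's 81 is given no effect), ≥ 70, so (e) meets the standard.
  The contractor carries the last stage.
All stages carried — the contractor prevails on this issue.
— Issue II —
Stage II.1 (contractor, a more-likely-than-not showing, weight is at least 48): (f) 50 (agency's 43 disregarded) ≥ 48 — meets.
  All elements met. The burden passes to the agency.
Stage II.2 (agency, a more-likely-than-not showing, weight is at least 48): (g) 47 (contractor's 94 disregarded) < 48 — fails.
  The agency does not carry Stage II.2.
The contractor prevails on this issue.
— Issue III —
Stage III.1 (contractor, a more-likely-than-not showing, weight is at least 54): (h) 57 (agency's 42 disregarded) ≥ 54 — meets; (i) 55 ≥ 54 — meets.
  All elements met. The burden passes to the agency.
Stage III.2 (agency, clear and convincing evidence, weight is at least 69): (j) 69 ≥ 69 — meets.
  Stage III.2 is satisfied; the agency continues to bear the burden.
Stage III.3 (agency, a scintilla of evidence, weight exceeds 12): (k) 16 (contractor's 68 disregarded) > 12 — meets.
  The agency carries the last stage.
Every stage carried; the agency prevails on this issue.
Per-issue: Issue I → contractor; Issue II → contractor; Issue III → agency. The contractor must prevail on a majority of issues; overall, the contractor prevails.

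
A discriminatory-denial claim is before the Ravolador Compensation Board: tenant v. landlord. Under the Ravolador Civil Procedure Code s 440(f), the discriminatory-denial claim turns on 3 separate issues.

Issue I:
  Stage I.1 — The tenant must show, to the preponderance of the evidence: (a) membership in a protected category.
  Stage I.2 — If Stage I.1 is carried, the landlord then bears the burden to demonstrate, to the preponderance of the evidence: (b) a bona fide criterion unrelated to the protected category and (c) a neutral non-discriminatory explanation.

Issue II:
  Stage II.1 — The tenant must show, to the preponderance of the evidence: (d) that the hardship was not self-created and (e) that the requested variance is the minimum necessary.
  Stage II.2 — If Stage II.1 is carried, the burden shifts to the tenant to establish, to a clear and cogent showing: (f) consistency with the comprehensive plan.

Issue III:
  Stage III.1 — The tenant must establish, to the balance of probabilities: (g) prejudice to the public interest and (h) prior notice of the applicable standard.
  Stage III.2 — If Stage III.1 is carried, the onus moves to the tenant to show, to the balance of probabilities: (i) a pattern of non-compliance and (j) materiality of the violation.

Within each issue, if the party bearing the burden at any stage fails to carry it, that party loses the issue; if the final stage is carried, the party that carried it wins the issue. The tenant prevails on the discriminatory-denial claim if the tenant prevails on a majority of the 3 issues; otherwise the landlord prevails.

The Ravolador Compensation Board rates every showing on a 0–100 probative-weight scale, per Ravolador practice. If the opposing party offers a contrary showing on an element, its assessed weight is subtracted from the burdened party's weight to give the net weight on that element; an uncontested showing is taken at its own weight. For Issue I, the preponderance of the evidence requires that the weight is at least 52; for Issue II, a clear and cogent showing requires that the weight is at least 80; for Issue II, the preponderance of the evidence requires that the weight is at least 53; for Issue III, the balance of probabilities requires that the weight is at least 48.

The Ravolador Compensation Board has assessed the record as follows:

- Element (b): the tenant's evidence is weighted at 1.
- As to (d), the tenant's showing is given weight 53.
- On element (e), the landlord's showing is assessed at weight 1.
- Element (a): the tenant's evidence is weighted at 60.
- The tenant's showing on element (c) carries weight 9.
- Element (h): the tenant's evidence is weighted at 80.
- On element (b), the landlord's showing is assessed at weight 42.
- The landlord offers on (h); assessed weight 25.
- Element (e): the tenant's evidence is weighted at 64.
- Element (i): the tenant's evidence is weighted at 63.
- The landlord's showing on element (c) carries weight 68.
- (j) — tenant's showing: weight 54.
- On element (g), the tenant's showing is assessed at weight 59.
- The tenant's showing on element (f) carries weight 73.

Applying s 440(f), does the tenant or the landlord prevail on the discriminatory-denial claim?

tenant

— Issue I —
Stage I.1 — burden on tenant; standard: the preponderance of the evidence (weight is at least 52).
    (a): 60 ≥ 52 [met]
  Stage I.1 carried; the burden shifts to the landlord.
Stage I.2 — burden on landlord; standard: the preponderance of the evidence (weight is at least 52).
    (b): 42 − 1 = 41 < 52 [not met]
    (c): 68 − 9 = 59 ≥ 52 [met]
  Stage I.2 not carried; the landlord fails its burden.
So the tenant prevails on this issue.
— Issue II —
Stage II.1 (tenant, the preponderance of the evidence, weight is at least 53): (d) 53 ≥ 53 — meets; (e) net 64−1=63 ≥ 53 — meets.
  Stage II.1 carried; the burden remains with the tenant.
Stage II.2 (tenant, a clear and cogent showing, weight is at least 80): (f) 73 < 80 — fails.
  Not every element is met, so the tenant fails to carry Stage II.2.
The analysis ends at Stage II.2; the landlord prevails on this issue.
— Issue III —
Stage III.1 (tenant, the balance of probabilities, weight is at least 48): (g) 59 ≥ 48 — meets; (h) net 80−25=55 ≥ 48 — meets.
  Stage III.1 carried; the burden remains with the tenant.
Stage III.2 (tenant, the balance of probabilities, weight is at least 48): (i) 63 ≥ 48 — meets; (j) 54 ≥ 48 — meets.
  All elements met at the final stage.
Every stage carried; the tenant prevails on this issue.
Per-issue: Issue I → tenant; Issue II → landlord; Issue III → tenant. The tenant must prevail on a majority of issues; overall, the tenant prevails.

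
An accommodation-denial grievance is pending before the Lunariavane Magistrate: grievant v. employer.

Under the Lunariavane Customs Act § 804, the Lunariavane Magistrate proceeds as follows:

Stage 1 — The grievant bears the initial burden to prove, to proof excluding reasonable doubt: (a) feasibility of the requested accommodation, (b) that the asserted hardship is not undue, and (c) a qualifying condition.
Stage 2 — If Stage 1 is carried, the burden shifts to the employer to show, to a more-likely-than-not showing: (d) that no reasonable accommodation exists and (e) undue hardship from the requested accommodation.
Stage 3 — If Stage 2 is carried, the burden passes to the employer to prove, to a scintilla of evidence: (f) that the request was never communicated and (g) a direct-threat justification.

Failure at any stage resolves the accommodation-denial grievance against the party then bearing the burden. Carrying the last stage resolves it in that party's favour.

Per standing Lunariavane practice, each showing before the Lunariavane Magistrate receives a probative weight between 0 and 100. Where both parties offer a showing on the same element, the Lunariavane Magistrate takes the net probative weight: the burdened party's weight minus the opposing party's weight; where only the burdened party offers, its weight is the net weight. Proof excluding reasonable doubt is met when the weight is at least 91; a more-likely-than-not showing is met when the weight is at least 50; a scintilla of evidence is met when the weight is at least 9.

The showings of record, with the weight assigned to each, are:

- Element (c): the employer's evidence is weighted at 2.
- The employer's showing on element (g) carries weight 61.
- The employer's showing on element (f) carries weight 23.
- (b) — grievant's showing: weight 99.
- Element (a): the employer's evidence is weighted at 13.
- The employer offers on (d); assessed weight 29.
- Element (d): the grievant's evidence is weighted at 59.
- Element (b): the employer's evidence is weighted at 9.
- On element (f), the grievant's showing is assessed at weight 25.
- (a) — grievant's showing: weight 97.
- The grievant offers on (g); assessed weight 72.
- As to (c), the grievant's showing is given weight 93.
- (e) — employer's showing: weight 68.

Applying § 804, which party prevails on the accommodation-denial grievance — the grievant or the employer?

employer

Stage 1 (grievant, proof excluding reasonable doubt, weight is at least 91): (a) net 97−13=84 < 91 — fails; (b) net 99−9=90 < 91 — fails; (c) net 93−2=91 ≥ 91 — meets.
  The grievant does not carry Stage 1.
So the employer prevails.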